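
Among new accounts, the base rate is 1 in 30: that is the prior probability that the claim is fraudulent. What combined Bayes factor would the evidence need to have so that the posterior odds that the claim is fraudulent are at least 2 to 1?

58

Prior odds = (1/30)/(29/30) = 1/29.
Target odds = 2.
Required Bayes factor = 2 ÷ (1/29) = 58.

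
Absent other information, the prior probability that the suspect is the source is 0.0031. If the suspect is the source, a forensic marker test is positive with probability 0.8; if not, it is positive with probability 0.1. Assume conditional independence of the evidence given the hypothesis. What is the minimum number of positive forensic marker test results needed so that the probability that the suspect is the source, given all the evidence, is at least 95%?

5

Prior odds = 0.0031/0.9969 = 31/9969.
Likelihood ratio of a positive = 0.8/0.1 = 8.
Target posterior odds = 0.95/0.05 = 19.
Need (31/9969) × 8ⁿ ≥ 19, i.e. 8ⁿ ≥ 189411/31.
8⁴ = 4096 falls short of 189411/31 but 8⁵ = 32768 reaches it, so n = 5.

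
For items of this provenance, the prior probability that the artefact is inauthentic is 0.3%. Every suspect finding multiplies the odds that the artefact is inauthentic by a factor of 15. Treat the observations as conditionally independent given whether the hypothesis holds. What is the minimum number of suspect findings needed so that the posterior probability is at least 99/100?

Prior odds = 0.003/0.997 = 3/997.
Likelihood ratio per suspect finding = 15.
Target odds: 0.99 ÷ 0.01 = 99.
Need (3/997) × 15ⁿ ≥ 99, i.e. 15ⁿ ≥ 32901.
15³ = 3375 falls short of 32901 but 15⁴ = 50625 reaches it, so n = 4.

4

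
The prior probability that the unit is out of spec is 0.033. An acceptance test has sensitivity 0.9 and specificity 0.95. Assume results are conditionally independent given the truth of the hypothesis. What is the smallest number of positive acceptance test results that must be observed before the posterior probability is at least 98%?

Prior odds = 0.033/0.967 = 33/967.
False-positive rate = 1 − 0.95 = 0.05; likelihood ratio of a positive = 0.9/0.05 = 18.
Target posterior odds = 0.98/0.02 = 49.
Require 18ⁿ ≥ 49 ÷ (33/967) = 47383/33.
18² = 324 falls short of 47383/33 but 18³ = 5832 reaches it, so n = 3.

3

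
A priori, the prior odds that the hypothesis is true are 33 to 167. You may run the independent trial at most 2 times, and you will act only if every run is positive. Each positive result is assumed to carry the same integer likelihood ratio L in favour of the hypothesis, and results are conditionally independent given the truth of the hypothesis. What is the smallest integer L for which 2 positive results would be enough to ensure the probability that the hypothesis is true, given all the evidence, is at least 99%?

23

Prior odds = 33/167.
Target odds = 0.99/0.01 = 99.
Need L² ≥ 99 ÷ (33/167) = 501.
22² = 484 < 501 ≤ 529 = 23², so L = 23.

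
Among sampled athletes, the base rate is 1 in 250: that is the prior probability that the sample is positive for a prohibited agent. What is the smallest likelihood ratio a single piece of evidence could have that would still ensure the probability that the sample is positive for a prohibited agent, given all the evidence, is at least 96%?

Prior odds = 0.004/0.996 = 1/249.
Target odds = 0.96/0.04 = 24.
Required Bayes factor = 24 ÷ (1/249) = 5976.

5976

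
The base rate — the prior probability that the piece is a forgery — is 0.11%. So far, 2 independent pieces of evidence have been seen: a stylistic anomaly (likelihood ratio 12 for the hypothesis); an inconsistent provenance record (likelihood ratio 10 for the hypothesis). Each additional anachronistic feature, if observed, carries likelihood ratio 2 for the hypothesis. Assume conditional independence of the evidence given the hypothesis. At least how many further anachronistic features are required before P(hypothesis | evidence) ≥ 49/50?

Prior odds = 0.0011/0.9989 = 11/9989.
Combined Bayes factor of the evidence already in hand = 12 × 10 = 120.
Odds after that evidence = (11/9989) × 120 = 1320/9989.
Target odds = 0.98/0.02 = 49.
Need 2ⁿ ≥ 49 ÷ (1320/9989) = 489461/1320.
2⁸ = 256 falls short of 489461/1320 but 2⁹ = 512 reaches it, so n = 9.

9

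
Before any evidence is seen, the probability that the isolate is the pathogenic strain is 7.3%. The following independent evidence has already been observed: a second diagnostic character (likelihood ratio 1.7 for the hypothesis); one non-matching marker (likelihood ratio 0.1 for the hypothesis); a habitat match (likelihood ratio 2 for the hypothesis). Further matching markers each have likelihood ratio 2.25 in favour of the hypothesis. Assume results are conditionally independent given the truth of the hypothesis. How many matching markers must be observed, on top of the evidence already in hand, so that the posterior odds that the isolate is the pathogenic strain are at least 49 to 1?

10

Prior odds = 0.073/0.927 = 73/927.
Combined Bayes factor of the evidence already in hand = 1.7 × 0.1 × 2 = 0.34.
Odds after that evidence = (73/927) × 0.34 = 1241/46350.
Target odds = 49.
Need 2.25ⁿ ≥ 49 ÷ (1241/46350) = 2271150/1241.
2.25⁹ = 387420489/262144 falls short of 2271150/1241 but 2.25¹⁰ ≈3325.26 reaches it, so n = 10.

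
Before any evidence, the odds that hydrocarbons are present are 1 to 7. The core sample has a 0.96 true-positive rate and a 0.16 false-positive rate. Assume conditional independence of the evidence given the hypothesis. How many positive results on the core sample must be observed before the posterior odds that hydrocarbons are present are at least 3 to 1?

2

Prior odds = 1/7.
Likelihood ratio of a positive result = 0.96/0.16 = 6.
Target odds = 3.
Need (1/7) × 6ⁿ ≥ 3, i.e. 6ⁿ ≥ 21.
6¹ = 6 falls short of 21 but 6² = 36 reaches it, so n = 2.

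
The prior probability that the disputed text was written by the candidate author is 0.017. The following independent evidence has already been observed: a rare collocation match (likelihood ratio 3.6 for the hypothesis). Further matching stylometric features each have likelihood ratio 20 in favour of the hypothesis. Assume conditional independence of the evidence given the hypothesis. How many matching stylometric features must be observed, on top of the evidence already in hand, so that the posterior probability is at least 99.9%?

4

Prior odds = 0.017/0.983 = 17/983.
Bayes factor of the evidence already in hand = 3.6.
Odds after that evidence = (17/983) × 3.6 = 306/4915.
Target odds = 0.999/0.001 = 999.
Need 20ⁿ ≥ 999 ÷ (306/4915) = 545565/34.
20³ = 8000 falls short of 545565/34 but 20⁴ = 160000 reaches it, so n = 4.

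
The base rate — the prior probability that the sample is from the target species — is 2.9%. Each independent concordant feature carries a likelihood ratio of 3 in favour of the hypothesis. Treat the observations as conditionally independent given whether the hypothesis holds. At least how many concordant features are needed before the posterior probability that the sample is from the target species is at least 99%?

8

Prior odds: 0.029 ÷ 0.971 = 29/971.
Likelihood ratio per concordant feature = 3.
Target odds: 0.99 ÷ 0.01 = 99.
Need (29/971) × 3ⁿ ≥ 99, i.e. 3ⁿ ≥ 96129/29.
3⁷ = 2187 falls short of 96129/29 but 3⁸ = 6561 reaches it, so n = 8.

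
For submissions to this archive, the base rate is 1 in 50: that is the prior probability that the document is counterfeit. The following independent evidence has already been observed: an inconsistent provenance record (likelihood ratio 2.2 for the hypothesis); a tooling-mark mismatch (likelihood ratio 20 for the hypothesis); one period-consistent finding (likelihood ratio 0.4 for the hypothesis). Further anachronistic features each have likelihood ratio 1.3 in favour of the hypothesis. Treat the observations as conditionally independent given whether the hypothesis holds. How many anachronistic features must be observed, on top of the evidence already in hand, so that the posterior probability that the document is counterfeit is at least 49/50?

Prior odds = 0.02/0.98 = 1/49.
Combined Bayes factor of the evidence already in hand = 2.2 × 20 × 0.4 = 17.6.
Odds after that evidence = (1/49) × 17.6 = 88/245.
Target odds = 0.98/0.02 = 49.
Need 1.3ⁿ ≥ 49 ÷ (88/245) = 12005/88.
1.3¹⁸ ≈112.455 falls short of 12005/88 but 1.3¹⁹ ≈146.192 reaches it, so n = 19.

19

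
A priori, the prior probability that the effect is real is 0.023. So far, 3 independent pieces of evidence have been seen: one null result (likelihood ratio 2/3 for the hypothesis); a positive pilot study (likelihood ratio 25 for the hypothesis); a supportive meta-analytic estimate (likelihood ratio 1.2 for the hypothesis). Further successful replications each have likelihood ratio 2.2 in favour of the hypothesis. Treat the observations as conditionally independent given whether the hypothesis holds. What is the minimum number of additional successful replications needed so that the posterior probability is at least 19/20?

5

Prior odds = 0.023/0.977 = 23/977.
Combined Bayes factor of the evidence already in hand = (2/3) × 25 × 1.2 = 20.
Odds after that evidence = (23/977) × 20 = 460/977.
Target odds = 0.95/0.05 = 19.
Need 2.2ⁿ ≥ 19 ÷ (460/977) = 18563/460.
2.2⁴ = 23.4256 falls short of 18563/460 but 2.2⁵ = 51.53632 reaches it, so n = 5.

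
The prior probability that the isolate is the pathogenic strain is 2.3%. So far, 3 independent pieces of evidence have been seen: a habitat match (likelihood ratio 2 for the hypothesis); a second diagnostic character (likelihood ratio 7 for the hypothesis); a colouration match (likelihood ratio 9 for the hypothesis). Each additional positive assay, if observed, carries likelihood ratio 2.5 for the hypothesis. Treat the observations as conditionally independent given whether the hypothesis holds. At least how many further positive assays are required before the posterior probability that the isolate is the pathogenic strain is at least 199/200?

Prior odds = 0.023/0.977 = 23/977.
Combined Bayes factor of the evidence already in hand = 2 × 7 × 9 = 126.
Odds after that evidence = (23/977) × 126 = 2898/977.
Target odds = 0.995/0.005 = 199.
Need 2.5ⁿ ≥ 199 ÷ (2898/977) = 194423/2898.
2.5⁴ = 39.0625 falls short of 194423/2898 but 2.5⁵ = 97.65625 reaches it, so n = 5.

5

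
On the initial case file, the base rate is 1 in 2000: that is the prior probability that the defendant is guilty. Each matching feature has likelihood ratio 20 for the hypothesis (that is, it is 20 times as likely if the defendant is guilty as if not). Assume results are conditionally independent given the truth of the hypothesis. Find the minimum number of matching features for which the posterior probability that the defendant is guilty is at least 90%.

4

Prior odds: 0.0005 ÷ 0.9995 = 1/1999.
Likelihood ratio per matching feature = 20.
Target odds: 0.9 ÷ 0.1 = 9.
Need (1/1999) × 20ⁿ ≥ 9, i.e. 20ⁿ ≥ 17991.
20³ = 8000 falls short of 17991 but 20⁴ = 160000 reaches it, so n = 4.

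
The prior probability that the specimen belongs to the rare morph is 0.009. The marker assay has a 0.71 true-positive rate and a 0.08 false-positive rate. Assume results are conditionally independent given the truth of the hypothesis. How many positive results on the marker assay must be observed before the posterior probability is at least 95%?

4

Prior odds = 0.009/0.991 = 9/991.
Likelihood ratio of a positive result = 0.71/0.08 = 8.875.
Target posterior odds = 0.95/0.05 = 19.
Require 8.875ⁿ ≥ 19 ÷ (9/991) = 18829/9.
8.875³ = 357911/512 falls short of 18829/9 but 8.875⁴ = 25411681/4096 reaches it, so n = 4.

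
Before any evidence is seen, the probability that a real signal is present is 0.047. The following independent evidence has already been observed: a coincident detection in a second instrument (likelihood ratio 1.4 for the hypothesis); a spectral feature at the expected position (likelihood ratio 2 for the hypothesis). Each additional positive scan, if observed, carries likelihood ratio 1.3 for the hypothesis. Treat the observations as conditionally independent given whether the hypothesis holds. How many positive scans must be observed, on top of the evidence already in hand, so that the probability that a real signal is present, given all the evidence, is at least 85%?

15

Prior odds = 0.047/0.953 = 47/953.
Combined Bayes factor of the evidence already in hand = 1.4 × 2 = 2.8.
Odds after that evidence = (47/953) × 2.8 = 658/4765.
Target odds = 0.85/0.15 = 17/3.
Need 1.3ⁿ ≥ 17/3 ÷ (658/4765) = 81005/1974.
1.3¹⁴ ≈39.3738 falls short of 81005/1974 but 1.3¹⁵ ≈51.1859 reaches it, so n = 15.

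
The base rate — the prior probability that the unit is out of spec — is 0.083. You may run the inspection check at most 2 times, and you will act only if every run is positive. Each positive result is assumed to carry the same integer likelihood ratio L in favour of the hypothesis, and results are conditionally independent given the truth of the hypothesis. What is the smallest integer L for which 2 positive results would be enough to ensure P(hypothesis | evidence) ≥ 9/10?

Prior odds = 0.083/0.917 = 83/917.
Target odds = 0.9/0.1 = 9.
Need L² ≥ 9 ÷ (83/917) = 8253/83.
9² = 81 < 8253/83 ≤ 100 = 10², so L = 10.

10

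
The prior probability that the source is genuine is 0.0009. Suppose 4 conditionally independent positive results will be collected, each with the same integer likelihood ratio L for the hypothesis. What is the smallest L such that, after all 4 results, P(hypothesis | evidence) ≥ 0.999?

33

Prior odds = 0.0009/0.9991 = 9/9991.
Target odds = 0.999/0.001 = 999.
Need L⁴ ≥ 999 ÷ (9/9991) = 1109001.
32⁴ = 1048576 < 1109001 ≤ 1185921 = 33⁴, so L = 33.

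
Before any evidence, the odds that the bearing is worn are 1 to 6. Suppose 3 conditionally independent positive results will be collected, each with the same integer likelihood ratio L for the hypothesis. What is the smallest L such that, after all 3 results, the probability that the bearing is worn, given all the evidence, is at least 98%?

Prior odds = 1/6.
Target odds = 0.98/0.02 = 49.
Need L³ ≥ 49 ÷ (1/6) = 294.
6³ = 216 < 294 ≤ 343 = 7³, so L = 7.

7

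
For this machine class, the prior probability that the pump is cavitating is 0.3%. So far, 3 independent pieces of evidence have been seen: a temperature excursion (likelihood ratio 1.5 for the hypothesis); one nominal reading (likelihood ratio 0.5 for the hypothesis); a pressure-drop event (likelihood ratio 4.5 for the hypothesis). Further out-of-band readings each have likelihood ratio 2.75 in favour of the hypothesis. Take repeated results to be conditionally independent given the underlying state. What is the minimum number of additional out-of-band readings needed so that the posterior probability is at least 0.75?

6

Prior odds = 0.003/0.997 = 3/997.
Combined Bayes factor of the evidence already in hand = 1.5 × 0.5 × 4.5 = 3.375.
Odds after that evidence = (3/997) × 3.375 = 81/7976.
Target odds = 0.75/0.25 = 3.
Need 2.75ⁿ ≥ 3 ÷ (81/7976) = 7976/27.
2.75⁵ = 161051/1024 falls short of 7976/27 but 2.75⁶ = 1771561/4096 reaches it, so n = 6.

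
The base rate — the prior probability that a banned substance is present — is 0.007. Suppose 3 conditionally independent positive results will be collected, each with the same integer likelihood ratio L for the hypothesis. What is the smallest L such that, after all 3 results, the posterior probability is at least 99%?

Prior odds = 0.007/0.993 = 7/993.
Target odds = 0.99/0.01 = 99.
Need L³ ≥ 99 ÷ (7/993) = 98307/7.
24³ = 13824 < 98307/7 ≤ 15625 = 25³, so L = 25.

25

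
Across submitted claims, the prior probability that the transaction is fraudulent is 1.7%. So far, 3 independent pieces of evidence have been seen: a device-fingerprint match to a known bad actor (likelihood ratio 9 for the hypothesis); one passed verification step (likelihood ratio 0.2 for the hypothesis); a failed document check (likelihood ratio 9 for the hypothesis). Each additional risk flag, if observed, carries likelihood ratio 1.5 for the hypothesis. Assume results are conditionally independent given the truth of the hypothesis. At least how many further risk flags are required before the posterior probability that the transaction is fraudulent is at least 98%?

13

Prior odds = 0.017/0.983 = 17/983.
Combined Bayes factor of the evidence already in hand = 9 × 0.2 × 9 = 16.2.
Odds after that evidence = (17/983) × 16.2 = 1377/4915.
Target odds = 0.98/0.02 = 49.
Need 1.5ⁿ ≥ 49 ÷ (1377/4915) = 240835/1377.
1.5¹² = 531441/4096 falls short of 240835/1377 but 1.5¹³ = 1594323/8192 reaches it, so n = 13.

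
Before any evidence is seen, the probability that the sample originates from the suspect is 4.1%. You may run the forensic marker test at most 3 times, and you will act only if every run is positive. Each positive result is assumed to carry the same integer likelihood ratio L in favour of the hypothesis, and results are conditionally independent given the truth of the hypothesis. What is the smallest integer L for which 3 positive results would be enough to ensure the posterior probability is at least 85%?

Prior odds = 0.041/0.959 = 41/959.
Target odds = 0.85/0.15 = 17/3.
Need L³ ≥ 17/3 ÷ (41/959) = 16303/123.
5³ = 125 < 16303/123 ≤ 216 = 6³, so L = 6.

6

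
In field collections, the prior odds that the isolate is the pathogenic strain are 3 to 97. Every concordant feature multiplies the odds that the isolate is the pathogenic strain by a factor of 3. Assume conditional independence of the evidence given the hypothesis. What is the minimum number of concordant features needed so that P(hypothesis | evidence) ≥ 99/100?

8

Prior odds = 3/97.
Likelihood ratio per concordant feature = 3.
Target posterior odds = 0.99/0.01 = 99.
Require 3ⁿ ≥ 99 ÷ (3/97) = 3201.
3⁷ = 2187 falls short of 3201 but 3⁸ = 6561 reaches it, so n = 8.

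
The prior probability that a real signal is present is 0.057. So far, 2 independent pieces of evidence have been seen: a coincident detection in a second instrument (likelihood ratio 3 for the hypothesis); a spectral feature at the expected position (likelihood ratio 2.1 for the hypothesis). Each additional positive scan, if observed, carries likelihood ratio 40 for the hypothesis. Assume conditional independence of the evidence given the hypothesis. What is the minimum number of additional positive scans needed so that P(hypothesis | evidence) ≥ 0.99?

Prior odds = 0.057/0.943 = 57/943.
Combined Bayes factor of the evidence already in hand = 3 × 2.1 = 6.3.
Odds after that evidence = (57/943) × 6.3 = 3591/9430.
Target odds = 0.99/0.01 = 99.
Need 40ⁿ ≥ 99 ÷ (3591/9430) = 103730/399.
40¹ = 40 falls short of 103730/399 but 40² = 1600 reaches it, so n = 2.

2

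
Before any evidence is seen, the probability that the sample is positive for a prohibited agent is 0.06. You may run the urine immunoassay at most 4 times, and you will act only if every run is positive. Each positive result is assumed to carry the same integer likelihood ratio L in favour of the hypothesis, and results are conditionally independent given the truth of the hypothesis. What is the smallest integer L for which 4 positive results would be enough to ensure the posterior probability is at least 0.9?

Prior odds = 0.06/0.94 = 3/47.
Target odds = 0.9/0.1 = 9.
Need L⁴ ≥ 9 ÷ (3/47) = 141.
3⁴ = 81 < 141 ≤ 256 = 4⁴, so L = 4.

4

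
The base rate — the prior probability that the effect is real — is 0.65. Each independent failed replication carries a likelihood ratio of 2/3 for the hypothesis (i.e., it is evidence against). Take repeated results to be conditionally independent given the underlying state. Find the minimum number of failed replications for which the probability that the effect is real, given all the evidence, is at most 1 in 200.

15

Prior odds: 0.65 ÷ 0.35 = 13/7.
Likelihood ratio per failed replication = 2/3.
Target odds: 0.005 ÷ 0.995 = 1/199.
Need (13/7) × (2/3)ⁿ ≤ 1/199, i.e. (2/3)ⁿ ≤ 7/2587.
(2/3)¹⁴ = 16384/4782969 is still above 7/2587 but (2/3)¹⁵ = 32768/14348907 is at or below it, so n = 15.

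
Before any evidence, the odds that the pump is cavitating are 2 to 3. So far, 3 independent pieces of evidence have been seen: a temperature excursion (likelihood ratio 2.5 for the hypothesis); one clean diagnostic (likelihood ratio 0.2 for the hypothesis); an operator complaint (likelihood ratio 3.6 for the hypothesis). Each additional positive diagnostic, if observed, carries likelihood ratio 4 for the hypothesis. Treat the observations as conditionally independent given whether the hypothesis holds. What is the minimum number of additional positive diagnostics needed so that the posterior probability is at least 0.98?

3

Prior odds = 2/3.
Combined Bayes factor of the evidence already in hand = 2.5 × 0.2 × 3.6 = 1.8.
Odds after that evidence = (2/3) × 1.8 = 1.2.
Target odds = 0.98/0.02 = 49.
Need 4ⁿ ≥ 49 ÷ 1.2 = 245/6.
4² = 16 falls short of 245/6 but 4³ = 64 reaches it, so n = 3.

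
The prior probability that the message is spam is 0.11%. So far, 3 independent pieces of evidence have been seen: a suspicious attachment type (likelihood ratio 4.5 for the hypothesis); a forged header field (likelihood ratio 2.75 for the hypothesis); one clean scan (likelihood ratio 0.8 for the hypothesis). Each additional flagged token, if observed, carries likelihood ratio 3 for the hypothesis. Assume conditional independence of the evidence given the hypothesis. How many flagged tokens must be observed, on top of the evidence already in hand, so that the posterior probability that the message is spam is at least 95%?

Prior odds = 0.0011/0.9989 = 11/9989.
Combined Bayes factor of the evidence already in hand = 4.5 × 2.75 × 0.8 = 9.9.
Odds after that evidence = (11/9989) × 9.9 = 1089/99890.
Target odds = 0.95/0.05 = 19.
Need 3ⁿ ≥ 19 ÷ (1089/99890) = 1897910/1089.
3⁶ = 729 falls short of 1897910/1089 but 3⁷ = 2187 reaches it, so n = 7.

7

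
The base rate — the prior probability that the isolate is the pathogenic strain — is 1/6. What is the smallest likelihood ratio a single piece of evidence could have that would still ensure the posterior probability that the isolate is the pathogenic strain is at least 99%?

495

Prior odds = (1/6)/(5/6) = 0.2.
Target odds = 0.99/0.01 = 99.
Required Bayes factor = 99 ÷ 0.2 = 495.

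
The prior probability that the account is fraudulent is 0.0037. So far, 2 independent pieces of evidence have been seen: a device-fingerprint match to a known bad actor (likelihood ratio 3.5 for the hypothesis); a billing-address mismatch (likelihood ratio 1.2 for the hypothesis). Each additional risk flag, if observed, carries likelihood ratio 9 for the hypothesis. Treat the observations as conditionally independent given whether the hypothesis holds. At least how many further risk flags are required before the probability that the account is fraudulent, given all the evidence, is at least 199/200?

Prior odds = 0.0037/0.9963 = 37/9963.
Combined Bayes factor of the evidence already in hand = 3.5 × 1.2 = 4.2.
Odds after that evidence = (37/9963) × 4.2 = 259/16605.
Target odds = 0.995/0.005 = 199.
Need 9ⁿ ≥ 199 ÷ (259/16605) = 3304395/259.
9⁴ = 6561 falls short of 3304395/259 but 9⁵ = 59049 reaches it, so n = 5.

5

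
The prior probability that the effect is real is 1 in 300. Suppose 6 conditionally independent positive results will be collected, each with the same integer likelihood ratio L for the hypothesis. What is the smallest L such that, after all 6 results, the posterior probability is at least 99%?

6

Prior odds = (1/300)/(299/300) = 1/299.
Target odds = 0.99/0.01 = 99.
Need L⁶ ≥ 99 ÷ (1/299) = 29601.
5⁶ = 15625 < 29601 ≤ 46656 = 6⁶, so L = 6.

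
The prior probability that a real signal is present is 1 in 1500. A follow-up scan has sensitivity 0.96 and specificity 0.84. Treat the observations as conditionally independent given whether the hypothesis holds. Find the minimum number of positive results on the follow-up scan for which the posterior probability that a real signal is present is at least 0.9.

6

Prior odds: (1/1500) ÷ (1499/1500) = 1/1499.
False-positive rate = 1 − 0.84 = 0.16; likelihood ratio of a positive = 0.96/0.16 = 6.
Target posterior odds = 0.9/0.1 = 9.
Require 6ⁿ ≥ 9 ÷ (1/1499) = 13491.
6⁵ = 7776 falls short of 13491 but 6⁶ = 46656 reaches it, so n = 6.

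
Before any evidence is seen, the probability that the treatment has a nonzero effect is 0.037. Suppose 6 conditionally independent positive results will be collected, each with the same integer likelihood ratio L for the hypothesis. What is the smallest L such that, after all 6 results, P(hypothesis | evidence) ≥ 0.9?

3

Prior odds = 0.037/0.963 = 37/963.
Target odds = 0.9/0.1 = 9.
Need L⁶ ≥ 9 ÷ (37/963) = 8667/37.
2⁶ = 64 < 8667/37 ≤ 729 = 3⁶, so L = 3.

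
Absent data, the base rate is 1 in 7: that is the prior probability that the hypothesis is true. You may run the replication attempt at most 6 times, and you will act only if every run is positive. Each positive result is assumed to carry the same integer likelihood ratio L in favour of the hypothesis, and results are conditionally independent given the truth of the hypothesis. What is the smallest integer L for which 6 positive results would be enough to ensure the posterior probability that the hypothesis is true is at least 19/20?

Prior odds = (1/7)/(6/7) = 1/6.
Target odds = 0.95/0.05 = 19.
Need L⁶ ≥ 19 ÷ (1/6) = 114.
2⁶ = 64 < 114 ≤ 729 = 3⁶, so L = 3.

3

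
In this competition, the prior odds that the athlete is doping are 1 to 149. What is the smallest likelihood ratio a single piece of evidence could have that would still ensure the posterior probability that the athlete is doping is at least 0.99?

Prior odds = 1/149.
Target odds = 0.99/0.01 = 99.
Required Bayes factor = 99 ÷ (1/149) = 14751.

14751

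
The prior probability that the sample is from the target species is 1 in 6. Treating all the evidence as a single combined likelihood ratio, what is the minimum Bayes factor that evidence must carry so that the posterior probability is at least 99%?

Prior odds = (1/6)/(5/6) = 0.2.
Target odds = 0.99/0.01 = 99.
Required Bayes factor = 99 ÷ 0.2 = 495.

495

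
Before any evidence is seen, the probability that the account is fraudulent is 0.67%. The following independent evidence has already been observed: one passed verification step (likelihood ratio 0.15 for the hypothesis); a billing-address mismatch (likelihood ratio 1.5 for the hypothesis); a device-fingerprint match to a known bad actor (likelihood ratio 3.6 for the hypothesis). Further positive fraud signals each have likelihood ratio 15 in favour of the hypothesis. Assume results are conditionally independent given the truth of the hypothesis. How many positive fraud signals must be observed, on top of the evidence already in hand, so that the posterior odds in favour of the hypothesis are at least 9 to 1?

Prior odds = 0.0067/0.9933 = 67/9933.
Combined Bayes factor of the evidence already in hand = 0.15 × 1.5 × 3.6 = 0.81.
Odds after that evidence = (67/9933) × 0.81 = 1809/331100.
Target odds = 9.
Need 15ⁿ ≥ 9 ÷ (1809/331100) = 331100/201.
15² = 225 falls short of 331100/201 but 15³ = 3375 reaches it, so n = 3.

3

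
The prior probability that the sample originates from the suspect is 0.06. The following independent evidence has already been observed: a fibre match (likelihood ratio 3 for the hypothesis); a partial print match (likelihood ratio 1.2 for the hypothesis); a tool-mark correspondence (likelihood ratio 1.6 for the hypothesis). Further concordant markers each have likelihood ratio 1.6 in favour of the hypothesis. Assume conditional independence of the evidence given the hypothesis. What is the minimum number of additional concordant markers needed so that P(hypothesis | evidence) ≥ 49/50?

11

Prior odds = 0.06/0.94 = 3/47.
Combined Bayes factor of the evidence already in hand = 3 × 1.2 × 1.6 = 5.76.
Odds after that evidence = (3/47) × 5.76 = 432/1175.
Target odds = 0.98/0.02 = 49.
Need 1.6ⁿ ≥ 49 ÷ (432/1175) = 57575/432.
1.6¹⁰ ≈109.951 falls short of 57575/432 but 1.6¹¹ ≈175.922 reaches it, so n = 11.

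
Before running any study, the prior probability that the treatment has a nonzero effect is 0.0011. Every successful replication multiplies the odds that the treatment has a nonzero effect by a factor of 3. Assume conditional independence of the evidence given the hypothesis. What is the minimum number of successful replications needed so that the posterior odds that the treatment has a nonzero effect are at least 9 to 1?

9

Prior odds = 0.0011/0.9989 = 11/9989.
Likelihood ratio per successful replication = 3.
Target odds = 9.
Require 3ⁿ ≥ 9 ÷ (11/9989) = 89901/11.
3⁸ = 6561 falls short of 89901/11 but 3⁹ = 19683 reaches it, so n = 9.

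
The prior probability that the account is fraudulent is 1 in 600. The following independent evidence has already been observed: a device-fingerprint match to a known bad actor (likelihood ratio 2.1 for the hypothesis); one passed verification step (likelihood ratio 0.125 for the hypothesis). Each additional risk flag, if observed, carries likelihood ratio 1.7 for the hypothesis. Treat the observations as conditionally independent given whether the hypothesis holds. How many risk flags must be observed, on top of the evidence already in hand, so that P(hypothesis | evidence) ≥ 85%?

Prior odds = (1/600)/(599/600) = 1/599.
Combined Bayes factor of the evidence already in hand = 2.1 × 0.125 = 0.2625.
Odds after that evidence = (1/599) × 0.2625 = 21/47920.
Target odds = 0.85/0.15 = 17/3.
Need 1.7ⁿ ≥ 17/3 ÷ (21/47920) = 814640/63.
1.7¹⁷ ≈8272.4 falls short of 814640/63 but 1.7¹⁸ ≈14063.1 reaches it, so n = 18.

18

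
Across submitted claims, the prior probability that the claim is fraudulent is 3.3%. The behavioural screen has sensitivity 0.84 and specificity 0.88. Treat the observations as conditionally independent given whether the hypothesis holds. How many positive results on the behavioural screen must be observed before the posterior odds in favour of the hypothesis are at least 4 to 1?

Prior odds: 0.033 ÷ 0.967 = 33/967.
False-positive rate = 1 − 0.88 = 0.12; likelihood ratio of a positive = 0.84/0.12 = 7.
Target odds = 4.
Need (33/967) × 7ⁿ ≥ 4, i.e. 7ⁿ ≥ 3868/33.
7² = 49 falls short of 3868/33 but 7³ = 343 reaches it, so n = 3.

3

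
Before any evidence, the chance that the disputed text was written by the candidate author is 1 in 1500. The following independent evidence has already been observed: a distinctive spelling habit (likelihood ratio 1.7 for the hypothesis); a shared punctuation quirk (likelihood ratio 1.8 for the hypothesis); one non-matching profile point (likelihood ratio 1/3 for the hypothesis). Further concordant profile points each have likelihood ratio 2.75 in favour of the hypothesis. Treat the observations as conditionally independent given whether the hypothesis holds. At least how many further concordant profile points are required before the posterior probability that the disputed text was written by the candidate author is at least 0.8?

9

Prior odds = (1/1500)/(1499/1500) = 1/1499.
Combined Bayes factor of the evidence already in hand = 1.7 × 1.8 × (1/3) = 1.02.
Odds after that evidence = (1/1499) × 1.02 = 51/74950.
Target odds = 0.8/0.2 = 4.
Need 2.75ⁿ ≥ 4 ÷ (51/74950) = 299800/51.
2.75⁸ = 214358881/65536 falls short of 299800/51 but 2.75⁹ ≈8994.86 reaches it, so n = 9.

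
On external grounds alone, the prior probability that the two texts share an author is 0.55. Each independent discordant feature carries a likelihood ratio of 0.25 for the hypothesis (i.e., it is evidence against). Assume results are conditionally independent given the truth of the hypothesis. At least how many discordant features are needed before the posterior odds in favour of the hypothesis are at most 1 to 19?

3

Prior odds: 0.55 ÷ 0.45 = 11/9.
Likelihood ratio per discordant feature = 0.25.
Target odds = 1/19.
Require 0.25ⁿ ≤ 1/19 ÷ (11/9) = 9/209.
0.25² = 0.0625 is still above 9/209 but 0.25³ = 0.015625 is at or below it, so n = 3.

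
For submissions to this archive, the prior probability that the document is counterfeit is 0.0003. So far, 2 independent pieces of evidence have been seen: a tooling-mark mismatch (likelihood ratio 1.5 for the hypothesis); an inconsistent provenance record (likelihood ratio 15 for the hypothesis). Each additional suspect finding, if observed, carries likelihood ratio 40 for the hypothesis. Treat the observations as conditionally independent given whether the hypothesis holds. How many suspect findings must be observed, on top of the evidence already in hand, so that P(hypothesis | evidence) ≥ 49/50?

3

Prior odds = 0.0003/0.9997 = 3/9997.
Combined Bayes factor of the evidence already in hand = 1.5 × 15 = 22.5.
Odds after that evidence = (3/9997) × 22.5 = 135/19994.
Target odds = 0.98/0.02 = 49.
Need 40ⁿ ≥ 49 ÷ (135/19994) = 979706/135.
40² = 1600 falls short of 979706/135 but 40³ = 64000 reaches it, so n = 3.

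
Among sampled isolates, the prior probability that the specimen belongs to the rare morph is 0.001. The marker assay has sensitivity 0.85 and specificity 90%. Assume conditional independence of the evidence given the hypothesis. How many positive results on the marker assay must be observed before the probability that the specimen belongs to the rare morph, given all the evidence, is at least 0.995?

Prior odds: 0.001 ÷ 0.999 = 1/999.
False-positive rate = 1 − 0.9 = 0.1; likelihood ratio of a positive = 0.85/0.1 = 8.5.
Target odds: 0.995 ÷ 0.005 = 199.
Need (1/999) × 8.5ⁿ ≥ 199, i.e. 8.5ⁿ ≥ 198801.
8.5⁵ = 44370.53125 falls short of 198801 but 8.5⁶ = 24137569/64 reaches it, so n = 6.

6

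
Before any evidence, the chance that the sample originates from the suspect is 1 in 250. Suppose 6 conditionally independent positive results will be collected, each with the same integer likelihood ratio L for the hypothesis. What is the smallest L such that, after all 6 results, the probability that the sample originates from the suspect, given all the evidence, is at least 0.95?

5

Prior odds = 0.004/0.996 = 1/249.
Target odds = 0.95/0.05 = 19.
Need L⁶ ≥ 19 ÷ (1/249) = 4731.
4⁶ = 4096 < 4731 ≤ 15625 = 5⁶, so L = 5.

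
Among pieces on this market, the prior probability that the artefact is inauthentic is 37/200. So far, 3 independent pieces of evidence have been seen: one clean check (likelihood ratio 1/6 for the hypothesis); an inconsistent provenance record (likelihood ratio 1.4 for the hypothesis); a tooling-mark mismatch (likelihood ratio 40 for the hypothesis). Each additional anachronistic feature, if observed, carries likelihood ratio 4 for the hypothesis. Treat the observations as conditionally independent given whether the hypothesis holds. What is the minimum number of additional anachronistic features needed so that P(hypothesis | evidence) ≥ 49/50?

3

Prior odds = 0.185/0.815 = 37/163.
Combined Bayes factor of the evidence already in hand = (1/6) × 1.4 × 40 = 28/3.
Odds after that evidence = (37/163) × 28/3 = 1036/489.
Target odds = 0.98/0.02 = 49.
Need 4ⁿ ≥ 49 ÷ (1036/489) = 3423/148.
4² = 16 falls short of 3423/148 but 4³ = 64 reaches it, so n = 3.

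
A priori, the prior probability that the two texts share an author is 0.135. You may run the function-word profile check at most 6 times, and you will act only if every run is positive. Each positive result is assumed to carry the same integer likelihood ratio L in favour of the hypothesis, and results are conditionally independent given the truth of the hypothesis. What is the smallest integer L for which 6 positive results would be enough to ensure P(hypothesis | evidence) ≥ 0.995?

Prior odds = 0.135/0.865 = 27/173.
Target odds = 0.995/0.005 = 199.
Need L⁶ ≥ 199 ÷ (27/173) = 34427/27.
3⁶ = 729 < 34427/27 ≤ 4096 = 4⁶, so L = 4.

4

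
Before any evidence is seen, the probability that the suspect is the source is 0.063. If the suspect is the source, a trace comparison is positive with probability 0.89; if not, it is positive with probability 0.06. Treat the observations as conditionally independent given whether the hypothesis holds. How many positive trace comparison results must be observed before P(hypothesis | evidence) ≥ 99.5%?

3

Prior odds = 0.063/0.937 = 63/937.
Likelihood ratio of a positive = 0.89/0.06 = 89/6.
Target odds: 0.995 ÷ 0.005 = 199.
Require (89/6)ⁿ ≥ 199 ÷ (63/937) = 186463/63.
(89/6)² = 7921/36 falls short of 186463/63 but (89/6)³ = 704969/216 reaches it, so n = 3.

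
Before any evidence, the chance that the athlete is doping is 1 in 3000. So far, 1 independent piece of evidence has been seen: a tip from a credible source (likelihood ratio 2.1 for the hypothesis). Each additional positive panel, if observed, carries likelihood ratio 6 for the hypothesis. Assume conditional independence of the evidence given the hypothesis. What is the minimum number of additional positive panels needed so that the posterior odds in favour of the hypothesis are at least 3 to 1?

Prior odds = (1/3000)/(2999/3000) = 1/2999.
Bayes factor of the evidence already in hand = 2.1.
Odds after that evidence = (1/2999) × 2.1 = 21/29990.
Target odds = 3.
Need 6ⁿ ≥ 3 ÷ (21/29990) = 29990/7.
6⁴ = 1296 falls short of 29990/7 but 6⁵ = 7776 reaches it, so n = 5.

5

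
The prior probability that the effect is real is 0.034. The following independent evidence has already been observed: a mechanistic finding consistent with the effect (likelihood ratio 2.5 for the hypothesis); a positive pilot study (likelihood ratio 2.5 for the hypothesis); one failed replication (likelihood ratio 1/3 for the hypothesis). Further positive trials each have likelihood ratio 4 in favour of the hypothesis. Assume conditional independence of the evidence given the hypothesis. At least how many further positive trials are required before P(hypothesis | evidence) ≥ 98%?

Prior odds = 0.034/0.966 = 17/483.
Combined Bayes factor of the evidence already in hand = 2.5 × 2.5 × (1/3) = 25/12.
Odds after that evidence = (17/483) × 25/12 = 425/5796.
Target odds = 0.98/0.02 = 49.
Need 4ⁿ ≥ 49 ÷ (425/5796) = 284004/425.
4⁴ = 256 falls short of 284004/425 but 4⁵ = 1024 reaches it, so n = 5.

5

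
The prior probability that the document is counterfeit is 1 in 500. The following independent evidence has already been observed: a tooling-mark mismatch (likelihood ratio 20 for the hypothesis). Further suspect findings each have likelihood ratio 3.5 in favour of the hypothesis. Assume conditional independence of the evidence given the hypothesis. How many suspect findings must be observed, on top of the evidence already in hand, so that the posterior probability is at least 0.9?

Prior odds = 0.002/0.998 = 1/499.
Bayes factor of the evidence already in hand = 20.
Odds after that evidence = (1/499) × 20 = 20/499.
Target odds = 0.9/0.1 = 9.
Need 3.5ⁿ ≥ 9 ÷ (20/499) = 224.55.
3.5⁴ = 150.0625 falls short of 224.55 but 3.5⁵ = 525.21875 reaches it, so n = 5.

5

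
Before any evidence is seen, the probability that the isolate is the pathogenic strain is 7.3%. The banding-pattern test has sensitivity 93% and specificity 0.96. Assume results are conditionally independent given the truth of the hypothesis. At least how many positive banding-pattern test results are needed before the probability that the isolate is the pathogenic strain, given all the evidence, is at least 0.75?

2

Prior odds: 0.073 ÷ 0.927 = 73/927.
False-positive rate = 1 − 0.96 = 0.04; likelihood ratio of a positive = 0.93/0.04 = 23.25.
Target odds: 0.75 ÷ 0.25 = 3.
Need (73/927) × 23.25ⁿ ≥ 3, i.e. 23.25ⁿ ≥ 2781/73.
23.25¹ = 23.25 falls short of 2781/73 but 23.25² = 540.5625 reaches it, so n = 2.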